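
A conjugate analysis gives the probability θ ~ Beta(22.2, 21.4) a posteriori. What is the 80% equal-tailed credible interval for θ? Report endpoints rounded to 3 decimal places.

[0.412, 0.606]

Posterior: Beta(22.2, 21.4).
Equal-tailed 80% interval: the 0.1 and 0.9 quantiles of Beta(22.2, 21.4).
Posterior mean ≈ 0.509, SD ≈ 0.075; a Normal approximation gives roughly [0.413, 0.605].
Exact: F⁻¹(0.1) = 0.412; F⁻¹(0.9) = 0.606.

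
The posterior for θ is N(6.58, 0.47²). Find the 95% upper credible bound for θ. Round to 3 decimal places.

Need U with P(θ ≤ U) = 0.95: U = 6.58 + z_{0.05}·0.47.
z = 1.645; U = 6.58 + 1.645 × 0.47 = 7.353.

7.353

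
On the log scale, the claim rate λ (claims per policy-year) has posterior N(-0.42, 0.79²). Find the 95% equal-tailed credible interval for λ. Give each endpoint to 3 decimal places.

[0.140, 3.091]

On the log scale the 95% interval is -0.42 ± 1.960 × 0.79 = [-1.9684, 1.1284].
Exponentiate: [e^-1.9684, e^1.1284] = [0.140, 3.091].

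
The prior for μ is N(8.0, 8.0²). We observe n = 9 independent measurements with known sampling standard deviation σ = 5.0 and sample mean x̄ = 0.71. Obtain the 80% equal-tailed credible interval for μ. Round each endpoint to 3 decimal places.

Posterior precision = 1/8.0² + 9/5.0² = 0.0156 + 0.3600 = 0.3756, so posterior SD = 1.6316.
Posterior mean = (8.0/8.0² + 9·0.71/5.0²) / 0.3756 = 1.0132.
Interval: 1.0132 ± 1.282 × 1.6316 → [-1.078, 3.104].

[-1.078, 3.104]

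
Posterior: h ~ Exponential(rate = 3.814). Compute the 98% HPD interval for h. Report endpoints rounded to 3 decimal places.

[0.000, 1.026]

The exponential density is strictly decreasing on [0, ∞), so the HPD interval is anchored at 0: [0, q] with P(h ≤ q) = 0.98.
q = −ln(1 − 0.98) / 3.814 = 3.9120 / 3.814 = 1.026.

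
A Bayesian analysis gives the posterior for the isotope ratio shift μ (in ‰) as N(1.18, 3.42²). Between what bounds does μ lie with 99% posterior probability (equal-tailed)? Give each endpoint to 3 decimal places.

The posterior is symmetric, so the 99% equal-tailed interval is μ = 1.18 ± z·3.42 with z = 2.576.
Half-width: 2.576 × 3.42 = 8.809.
1.18 − 8.809 = -7.629; 1.18 + 8.809 = 9.989.

[-7.629, 9.989]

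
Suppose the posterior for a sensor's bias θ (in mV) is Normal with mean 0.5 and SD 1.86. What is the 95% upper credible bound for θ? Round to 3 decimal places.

3.559

Need U with P(θ ≤ U) = 0.95: U = 0.5 + z_{0.05}·1.86.
z = 1.645; U = 0.5 + 1.645 × 1.86 = 3.559.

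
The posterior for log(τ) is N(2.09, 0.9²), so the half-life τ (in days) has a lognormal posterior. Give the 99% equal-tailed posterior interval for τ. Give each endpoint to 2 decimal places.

On the log scale the 99% interval is 2.09 ± 2.576 × 0.9 = [-0.2282, 4.4082].
Exponentiate: [e^-0.2282, e^4.4082] = [0.80, 82.13].

[0.80, 82.13]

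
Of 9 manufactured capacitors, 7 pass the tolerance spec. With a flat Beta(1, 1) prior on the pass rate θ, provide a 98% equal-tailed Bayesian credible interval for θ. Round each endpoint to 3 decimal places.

[0.388, 0.952]

Posterior: Beta(1+7, 1+2) = Beta(8, 3).
Equal-tailed 98% interval: the 0.01 and 0.99 quantiles of Beta(8, 3).
Posterior mean ≈ 0.727, SD ≈ 0.129; a Normal approximation gives roughly [0.428, 1.026].
Exact: F⁻¹(0.01) = 0.388; F⁻¹(0.99) = 0.952.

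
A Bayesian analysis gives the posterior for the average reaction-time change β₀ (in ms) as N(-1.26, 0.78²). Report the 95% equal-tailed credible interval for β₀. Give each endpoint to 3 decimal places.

[-2.789, 0.269]

The posterior is symmetric, so the 95% equal-tailed interval is β₀ = -1.26 ± z·0.78 with z = 1.960.
Half-width: 1.960 × 0.78 = 1.529.
-1.26 − 1.529 = -2.789; -1.26 + 1.529 = 0.269.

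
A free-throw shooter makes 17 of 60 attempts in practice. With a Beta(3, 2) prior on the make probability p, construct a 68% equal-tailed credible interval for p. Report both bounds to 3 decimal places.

Posterior: Beta(3+17, 2+43) = Beta(20, 45).
Equal-tailed 68% interval: the 0.16 and 0.84 quantiles of Beta(20, 45).
Posterior mean ≈ 0.308, SD ≈ 0.057; a Normal approximation gives roughly [0.251, 0.364].
Exact: F⁻¹(0.16) = 0.251; F⁻¹(0.84) = 0.365.

[0.251, 0.365]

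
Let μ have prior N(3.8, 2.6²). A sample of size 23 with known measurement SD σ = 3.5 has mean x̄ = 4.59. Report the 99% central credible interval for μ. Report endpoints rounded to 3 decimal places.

Posterior precision = 1/2.6² + 23/3.5² = 0.1479 + 1.8776 = 2.0255, so posterior SD = 0.7026.
Posterior mean = (3.8/2.6² + 23·4.59/3.5²) / 2.0255 = 4.5323.
Interval: 4.5323 ± 2.576 × 0.7026 → [2.722, 6.342].

[2.722, 6.342]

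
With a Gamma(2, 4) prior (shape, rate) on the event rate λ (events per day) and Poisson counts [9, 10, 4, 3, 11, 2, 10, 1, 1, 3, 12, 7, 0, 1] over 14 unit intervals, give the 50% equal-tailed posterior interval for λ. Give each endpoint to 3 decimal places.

[3.886, 4.538]

Posterior: Gamma(2+74, 4+14) = Gamma(76, 18) (shape, rate).
Equal-tailed 50% interval: Gamma(76, 18) quantiles at 0.25 and 0.75.
Posterior mean ≈ 4.222, SD ≈ 0.484; a Normal approximation gives roughly [3.896, 4.549].
Exact: lower = 3.886; upper = 4.538.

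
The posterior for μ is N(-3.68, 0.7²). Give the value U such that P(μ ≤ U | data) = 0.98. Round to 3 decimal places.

-2.242

Need U with P(μ ≤ U) = 0.98: U = -3.68 + z_{0.02}·0.7.
z = 2.054; U = -3.68 + 2.054 × 0.7 = -2.242.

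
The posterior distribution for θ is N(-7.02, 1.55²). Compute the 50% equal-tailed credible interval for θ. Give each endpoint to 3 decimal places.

The posterior is symmetric, so the 50% equal-tailed interval is θ = -7.02 ± z·1.55 with z = 0.674.
Half-width: 0.674 × 1.55 = 1.045.
-7.02 − 1.045 = -8.065; -7.02 + 1.045 = -5.975.

[-8.065, -5.975]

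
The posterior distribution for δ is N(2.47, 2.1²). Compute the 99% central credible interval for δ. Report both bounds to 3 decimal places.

The posterior is symmetric, so the 99% equal-tailed interval is δ = 2.47 ± z·2.1 with z = 2.576.
Half-width: 2.576 × 2.1 = 5.409.
2.47 − 5.409 = -2.939; 2.47 + 5.409 = 7.879.

[-2.939, 7.879]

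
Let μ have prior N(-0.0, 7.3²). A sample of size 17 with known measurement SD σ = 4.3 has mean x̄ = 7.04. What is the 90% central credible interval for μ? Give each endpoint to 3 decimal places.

[5.201, 8.597]

Posterior precision = 1/7.3² + 17/4.3² = 0.0188 + 0.9194 = 0.9382, so posterior SD = 1.0324.
Posterior mean = (-0.0/7.3² + 17·7.04/4.3²) / 0.9382 = 6.8992.
Interval: 6.8992 ± 1.645 × 1.0324 → [5.201, 8.597].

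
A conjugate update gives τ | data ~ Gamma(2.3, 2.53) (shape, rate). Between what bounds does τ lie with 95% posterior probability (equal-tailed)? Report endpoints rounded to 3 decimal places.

[0.135, 2.405]

Posterior: Gamma(shape 2.3, rate 2.53).
Equal-tailed 95% interval: Gamma(2.3, 2.53) quantiles at 0.025 and 0.975.
Posterior mean ≈ 0.909, SD ≈ 0.599; a Normal approximation gives roughly [-0.266, 2.084].
Exact: lower = 0.135; upper = 2.405.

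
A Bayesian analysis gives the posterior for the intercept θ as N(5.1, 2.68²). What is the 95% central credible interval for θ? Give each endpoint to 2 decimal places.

[-0.15, 10.35]

The posterior is symmetric, so the 95% equal-tailed interval is θ = 5.1 ± z·2.68 with z = 1.960.
Half-width: 1.960 × 2.68 = 5.25.
5.1 − 5.25 = -0.15; 5.1 + 5.25 = 10.35.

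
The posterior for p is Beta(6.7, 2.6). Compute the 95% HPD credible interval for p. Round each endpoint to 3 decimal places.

[0.450, 0.963]

The posterior is unimodal and skewed, so the HPD interval has equal density at both endpoints and is the shortest 95% interval.
Solving f(0.450) = f(0.963) with F(0.963) − F(0.450) = 0.95 gives [0.450, 0.963].
For comparison, the equal-tailed interval is [0.411, 0.941]; the HPD is narrower and shifted toward the mode.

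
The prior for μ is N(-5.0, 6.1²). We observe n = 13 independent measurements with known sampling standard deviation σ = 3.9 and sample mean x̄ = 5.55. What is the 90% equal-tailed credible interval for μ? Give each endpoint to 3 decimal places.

[3.477, 6.980]

Posterior precision = 1/6.1² + 13/3.9² = 0.0269 + 0.8547 = 0.8816, so posterior SD = 1.0651.
Posterior mean = (-5.0/6.1² + 13·5.55/3.9²) / 0.8816 = 5.2284.
Interval: 5.2284 ± 1.645 × 1.0651 → [3.477, 6.980].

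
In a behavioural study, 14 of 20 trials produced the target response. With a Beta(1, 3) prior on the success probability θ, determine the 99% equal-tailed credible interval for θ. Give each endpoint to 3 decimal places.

Posterior: Beta(1+14, 3+6) = Beta(15, 9).
Equal-tailed 99% interval: the 0.005 and 0.995 quantiles of Beta(15, 9).
Posterior mean ≈ 0.625, SD ≈ 0.097; a Normal approximation gives roughly [0.376, 0.874].
Exact: F⁻¹(0.005) = 0.366; F⁻¹(0.995) = 0.846.

[0.366, 0.846]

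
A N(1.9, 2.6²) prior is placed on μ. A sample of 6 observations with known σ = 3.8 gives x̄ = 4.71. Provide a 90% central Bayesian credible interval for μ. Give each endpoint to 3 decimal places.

[1.781, 6.164]

Posterior precision = 1/2.6² + 6/3.8² = 0.1479 + 0.4155 = 0.5634, so posterior SD = 1.3322.
Posterior mean = (1.9/2.6² + 6·4.71/3.8²) / 0.5634 = 3.9722.
Interval: 3.9722 ± 1.645 × 1.3322 → [1.781, 6.164].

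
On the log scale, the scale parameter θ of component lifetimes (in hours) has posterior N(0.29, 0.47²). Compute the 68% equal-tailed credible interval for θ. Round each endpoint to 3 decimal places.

[0.837, 2.133]

On the log scale the 68% interval is 0.29 ± 0.994 × 0.47 = [-0.1774, 0.7574].
Exponentiate: [e^-0.1774, e^0.7574] = [0.837, 2.133].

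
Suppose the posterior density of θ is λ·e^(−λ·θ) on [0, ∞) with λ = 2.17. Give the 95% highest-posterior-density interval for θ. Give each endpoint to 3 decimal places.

The exponential density is strictly decreasing on [0, ∞), so the HPD interval is anchored at 0: [0, q] with P(θ ≤ q) = 0.95.
q = −ln(1 − 0.95) / 2.17 = 2.9957 / 2.17 = 1.381.

[0.000, 1.381]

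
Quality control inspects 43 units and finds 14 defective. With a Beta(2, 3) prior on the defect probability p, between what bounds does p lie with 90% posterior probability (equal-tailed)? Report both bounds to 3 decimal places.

Posterior: Beta(2+14, 3+29) = Beta(16, 32).
Equal-tailed 90% interval: the 0.05 and 0.95 quantiles of Beta(16, 32).
Posterior mean ≈ 0.333, SD ≈ 0.067; a Normal approximation gives roughly [0.223, 0.444].
Exact: F⁻¹(0.05) = 0.227; F⁻¹(0.95) = 0.448.

[0.227, 0.448]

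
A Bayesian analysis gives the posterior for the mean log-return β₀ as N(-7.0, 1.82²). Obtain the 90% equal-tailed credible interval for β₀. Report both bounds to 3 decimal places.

[-9.994, -4.006]

The posterior is symmetric, so the 90% equal-tailed interval is β₀ = -7.0 ± z·1.82 with z = 1.645.
Half-width: 1.645 × 1.82 = 2.994.
-7.0 − 2.994 = -9.994; -7.0 + 2.994 = -4.006.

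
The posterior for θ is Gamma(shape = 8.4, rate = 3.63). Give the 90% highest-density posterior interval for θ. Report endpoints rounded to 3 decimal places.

The posterior is unimodal and skewed, so the HPD interval has equal density at both endpoints and is the shortest 90% interval.
Solving f(1.032) = f(3.551) with F(3.551) − F(1.032) = 0.90 gives [1.032, 3.551].
For comparison, the equal-tailed interval is [1.175, 3.764]; the HPD is narrower and shifted toward the mode.

[1.032, 3.551]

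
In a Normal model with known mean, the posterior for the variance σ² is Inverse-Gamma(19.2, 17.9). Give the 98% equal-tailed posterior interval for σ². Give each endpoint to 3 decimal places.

Inverse-Gamma(19.2, 17.9) quantiles: F⁻¹(0.01) and F⁻¹(0.99).
Equivalently, 1/σ² ~ Gamma(19.2, rate = 17.9); invert its 0.99 and 0.01 quantiles.
Posterior mean ≈ 0.984, SD ≈ 0.237; a Normal approximation gives roughly [0.432, 1.535].
Exact: lower = 0.581; upper = 1.706.

[0.581, 1.706]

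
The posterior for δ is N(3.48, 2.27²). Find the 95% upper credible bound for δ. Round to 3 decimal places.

7.214

Need U with P(δ ≤ U) = 0.95: U = 3.48 + z_{0.05}·2.27.
z = 1.645; U = 3.48 + 1.645 × 2.27 = 7.214.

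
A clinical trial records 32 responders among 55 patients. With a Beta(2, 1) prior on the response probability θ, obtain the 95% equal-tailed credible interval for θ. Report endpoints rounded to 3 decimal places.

[0.458, 0.709]

Posterior: Beta(2+32, 1+23) = Beta(34, 24).
Equal-tailed 95% interval: the 0.025 and 0.975 quantiles of Beta(34, 24).
Posterior mean ≈ 0.586, SD ≈ 0.064; a Normal approximation gives roughly [0.461, 0.712].
Exact: F⁻¹(0.025) = 0.458; F⁻¹(0.975) = 0.709.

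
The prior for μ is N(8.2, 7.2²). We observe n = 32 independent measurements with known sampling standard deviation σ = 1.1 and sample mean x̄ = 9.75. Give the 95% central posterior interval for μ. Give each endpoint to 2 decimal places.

Posterior precision = 1/7.2² + 32/1.1² = 0.0193 + 26.4463 = 26.4656, so posterior SD = 0.1944.
Posterior mean = (8.2/7.2² + 32·9.75/1.1²) / 26.4656 = 9.7489.
Interval: 9.7489 ± 1.960 × 0.1944 → [9.37, 10.13].

[9.37, 10.13]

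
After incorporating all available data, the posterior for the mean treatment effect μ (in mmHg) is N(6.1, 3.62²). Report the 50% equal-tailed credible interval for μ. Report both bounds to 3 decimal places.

The posterior is symmetric, so the 50% equal-tailed interval is μ = 6.1 ± z·3.62 with z = 0.674.
Half-width: 0.674 × 3.62 = 2.442.
6.1 − 2.442 = 3.658; 6.1 + 2.442 = 8.542.

[3.658, 8.542]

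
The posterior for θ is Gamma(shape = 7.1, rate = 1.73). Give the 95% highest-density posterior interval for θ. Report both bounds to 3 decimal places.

[1.394, 7.168]

The posterior is unimodal and skewed, so the HPD interval has equal density at both endpoints and is the shortest 95% interval.
Solving f(1.394) = f(7.168) with F(7.168) − F(1.394) = 0.95 gives [1.394, 7.168].
For comparison, the equal-tailed interval is [1.663, 7.628]; the HPD is narrower and shifted toward the mode.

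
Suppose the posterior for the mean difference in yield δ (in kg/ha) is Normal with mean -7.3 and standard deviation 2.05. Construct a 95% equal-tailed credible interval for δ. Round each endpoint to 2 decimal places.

[-11.32, -3.28]

The posterior is symmetric, so the 95% equal-tailed interval is δ = -7.3 ± z·2.05 with z = 1.960.
Half-width: 1.960 × 2.05 = 4.02.
-7.3 − 4.02 = -11.32; -7.3 + 4.02 = -3.28.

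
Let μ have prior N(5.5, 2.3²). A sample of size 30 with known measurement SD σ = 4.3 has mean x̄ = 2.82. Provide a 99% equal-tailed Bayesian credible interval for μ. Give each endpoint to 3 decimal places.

Posterior precision = 1/2.3² + 30/4.3² = 0.1890 + 1.6225 = 1.8115, so posterior SD = 0.7430.
Posterior mean = (5.5/2.3² + 30·2.82/4.3²) / 1.8115 = 3.0997.
Interval: 3.0997 ± 2.576 × 0.7430 → [1.186, 5.013].

[1.186, 5.013]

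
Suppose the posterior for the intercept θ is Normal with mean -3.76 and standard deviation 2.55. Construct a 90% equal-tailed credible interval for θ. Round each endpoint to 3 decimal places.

The posterior is symmetric, so the 90% equal-tailed interval is θ = -3.76 ± z·2.55 with z = 1.645.
Half-width: 1.645 × 2.55 = 4.194.
-3.76 − 4.194 = -7.954; -3.76 + 4.194 = 0.434.

[-7.954, 0.434]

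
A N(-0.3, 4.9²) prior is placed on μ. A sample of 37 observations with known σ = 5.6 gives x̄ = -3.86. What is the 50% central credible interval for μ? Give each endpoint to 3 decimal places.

Posterior precision = 1/4.9² + 37/5.6² = 0.0416 + 1.1798 = 1.2215, so posterior SD = 0.9048.
Posterior mean = (-0.3/4.9² + 37·-3.86/5.6²) / 1.2215 = -3.7386.
Interval: -3.7386 ± 0.674 × 0.9048 → [-4.349, -3.128].

[-4.349, -3.128]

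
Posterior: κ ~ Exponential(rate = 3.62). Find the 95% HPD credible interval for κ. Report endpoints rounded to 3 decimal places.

[0.000, 0.828]

The exponential density is strictly decreasing on [0, ∞), so the HPD interval is anchored at 0: [0, q] with P(κ ≤ q) = 0.95.
q = −ln(1 − 0.95) / 3.62 = 2.9957 / 3.62 = 0.828.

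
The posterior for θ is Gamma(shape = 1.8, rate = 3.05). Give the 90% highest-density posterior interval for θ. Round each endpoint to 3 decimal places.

[0.014, 1.184]

The posterior is unimodal and skewed, so the HPD interval has equal density at both endpoints and is the shortest 90% interval.
Solving f(0.014) = f(1.184) with F(1.184) − F(0.014) = 0.90 gives [0.014, 1.184].
For comparison, the equal-tailed interval is [0.091, 1.448]; the HPD is narrower and shifted toward the mode.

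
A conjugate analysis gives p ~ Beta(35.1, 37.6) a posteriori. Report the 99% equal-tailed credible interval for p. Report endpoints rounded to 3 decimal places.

Posterior: Beta(35.1, 37.6).
Equal-tailed 99% interval: the 0.005 and 0.995 quantiles of Beta(35.1, 37.6).
Posterior mean ≈ 0.483, SD ≈ 0.058; a Normal approximation gives roughly [0.333, 0.633].
Exact: F⁻¹(0.005) = 0.336; F⁻¹(0.995) = 0.632.

[0.336, 0.632]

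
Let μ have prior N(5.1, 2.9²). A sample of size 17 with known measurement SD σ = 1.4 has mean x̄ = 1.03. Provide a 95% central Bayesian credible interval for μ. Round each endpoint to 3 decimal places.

[0.424, 1.746]

Posterior precision = 1/2.9² + 17/1.4² = 0.1189 + 8.6735 = 8.7924, so posterior SD = 0.3372.
Posterior mean = (5.1/2.9² + 17·1.03/1.4²) / 8.7924 = 1.0850.
Interval: 1.0850 ± 1.960 × 0.3372 → [0.424, 1.746].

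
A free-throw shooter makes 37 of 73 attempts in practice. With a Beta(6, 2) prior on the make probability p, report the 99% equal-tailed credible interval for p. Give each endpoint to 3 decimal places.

[0.389, 0.670]

Posterior: Beta(6+37, 2+36) = Beta(43, 38).
Equal-tailed 99% interval: the 0.005 and 0.995 quantiles of Beta(43, 38).
Posterior mean ≈ 0.531, SD ≈ 0.055; a Normal approximation gives roughly [0.389, 0.673].
Exact: F⁻¹(0.005) = 0.389; F⁻¹(0.995) = 0.670.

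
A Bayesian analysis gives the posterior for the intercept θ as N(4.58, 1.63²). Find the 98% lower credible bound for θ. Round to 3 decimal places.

1.232

Need L with P(θ ≥ L) = 0.98: L = 4.58 − z_{0.02}·1.63.
z = 2.054; L = 4.58 − 2.054 × 1.63 = 1.232.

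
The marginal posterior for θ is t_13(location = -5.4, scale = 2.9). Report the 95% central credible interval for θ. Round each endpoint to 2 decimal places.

[-11.67, 0.87]

The t_13 distribution is symmetric; the 95% interval is -5.4 ± t·2.9 with t_{0.975,13} = 2.160.
Half-width: 2.160 × 2.9 = 6.27.
-5.4 − 6.27 = -11.67; -5.4 + 6.27 = 0.87.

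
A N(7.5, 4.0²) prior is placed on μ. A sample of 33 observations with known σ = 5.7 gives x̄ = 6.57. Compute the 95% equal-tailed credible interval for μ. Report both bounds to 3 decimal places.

Posterior precision = 1/4.0² + 33/5.7² = 0.0625 + 1.0157 = 1.0782, so posterior SD = 0.9631.
Posterior mean = (7.5/4.0² + 33·6.57/5.7²) / 1.0782 = 6.6239.
Interval: 6.6239 ± 1.960 × 0.9631 → [4.736, 8.511].

[4.736, 8.511]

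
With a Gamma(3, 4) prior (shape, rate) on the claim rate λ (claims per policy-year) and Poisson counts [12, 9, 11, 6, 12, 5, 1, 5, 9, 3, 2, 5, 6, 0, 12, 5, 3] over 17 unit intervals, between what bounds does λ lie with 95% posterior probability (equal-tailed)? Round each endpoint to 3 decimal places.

Posterior: Gamma(3+106, 4+17) = Gamma(109, 21) (shape, rate).
Equal-tailed 95% interval: Gamma(109, 21) quantiles at 0.025 and 0.975.
Posterior mean ≈ 5.190, SD ≈ 0.497; a Normal approximation gives roughly [4.216, 6.165].
Exact: lower = 4.262; upper = 6.209.

[4.262, 6.209]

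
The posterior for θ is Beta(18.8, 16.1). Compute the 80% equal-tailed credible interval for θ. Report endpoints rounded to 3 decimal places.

Posterior: Beta(18.8, 16.1).
Equal-tailed 80% interval: the 0.1 and 0.9 quantiles of Beta(18.8, 16.1).
Posterior mean ≈ 0.539, SD ≈ 0.083; a Normal approximation gives roughly [0.432, 0.645].
Exact: F⁻¹(0.1) = 0.431; F⁻¹(0.9) = 0.646.

[0.431, 0.646]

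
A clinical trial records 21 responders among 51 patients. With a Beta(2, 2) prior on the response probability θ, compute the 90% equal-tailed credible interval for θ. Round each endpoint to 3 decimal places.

[0.311, 0.528]

Posterior: Beta(2+21, 2+30) = Beta(23, 32).
Equal-tailed 90% interval: the 0.05 and 0.95 quantiles of Beta(23, 32).
Posterior mean ≈ 0.418, SD ≈ 0.066; a Normal approximation gives roughly [0.310, 0.527].
Exact: F⁻¹(0.05) = 0.311; F⁻¹(0.95) = 0.528.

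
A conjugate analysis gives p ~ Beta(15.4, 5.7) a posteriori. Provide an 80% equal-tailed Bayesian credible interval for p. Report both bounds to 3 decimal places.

Posterior: Beta(15.4, 5.7).
Equal-tailed 80% interval: the 0.1 and 0.9 quantiles of Beta(15.4, 5.7).
Posterior mean ≈ 0.730, SD ≈ 0.094; a Normal approximation gives roughly [0.609, 0.851].
Exact: F⁻¹(0.1) = 0.603; F⁻¹(0.9) = 0.847.

[0.603, 0.847]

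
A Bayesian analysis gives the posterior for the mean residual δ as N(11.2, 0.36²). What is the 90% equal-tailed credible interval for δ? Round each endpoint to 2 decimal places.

[10.61, 11.79]

The posterior is symmetric, so the 90% equal-tailed interval is δ = 11.2 ± z·0.36 with z = 1.645.
Half-width: 1.645 × 0.36 = 0.59.
11.2 − 0.59 = 10.61; 11.2 + 0.59 = 11.79.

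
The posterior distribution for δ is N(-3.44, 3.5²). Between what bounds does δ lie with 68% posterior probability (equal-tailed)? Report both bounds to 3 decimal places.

[-6.921, 0.041]

The posterior is symmetric, so the 68% equal-tailed interval is δ = -3.44 ± z·3.5 with z = 0.994.
Half-width: 0.994 × 3.5 = 3.481.
-3.44 − 3.481 = -6.921; -3.44 + 3.481 = 0.041.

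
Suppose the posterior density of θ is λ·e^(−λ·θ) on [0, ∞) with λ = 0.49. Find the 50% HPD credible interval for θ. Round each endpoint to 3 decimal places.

[0.000, 1.415]

The exponential density is strictly decreasing on [0, ∞), so the HPD interval is anchored at 0: [0, q] with P(θ ≤ q) = 0.50.
q = −ln(1 − 0.50) / 0.49 = 0.6931 / 0.49 = 1.415.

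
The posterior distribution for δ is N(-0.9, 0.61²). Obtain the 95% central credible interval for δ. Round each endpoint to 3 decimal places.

[-2.096, 0.296]

The posterior is symmetric, so the 95% equal-tailed interval is δ = -0.9 ± z·0.61 with z = 1.960.
Half-width: 1.960 × 0.61 = 1.196.
-0.9 − 1.196 = -2.096; -0.9 + 1.196 = 0.296.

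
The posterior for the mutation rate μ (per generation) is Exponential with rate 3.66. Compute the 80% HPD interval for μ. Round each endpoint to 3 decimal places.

The exponential density is strictly decreasing on [0, ∞), so the HPD interval is anchored at 0: [0, q] with P(μ ≤ q) = 0.80.
q = −ln(1 − 0.80) / 3.66 = 1.6094 / 3.66 = 0.440.

[0.000, 0.440]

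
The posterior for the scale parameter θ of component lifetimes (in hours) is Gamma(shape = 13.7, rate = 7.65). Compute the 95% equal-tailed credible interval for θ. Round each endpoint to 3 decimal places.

Posterior: Gamma(shape 13.7, rate 7.65).
Equal-tailed 95% interval: Gamma(13.7, 7.65) quantiles at 0.025 and 0.975.
Posterior mean ≈ 1.791, SD ≈ 0.484; a Normal approximation gives roughly [0.843, 2.739].
Exact: lower = 0.972; upper = 2.856.

[0.972, 2.856]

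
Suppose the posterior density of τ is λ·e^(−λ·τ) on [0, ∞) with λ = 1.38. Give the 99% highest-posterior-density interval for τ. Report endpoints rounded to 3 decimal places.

[0.000, 3.337]

The exponential density is strictly decreasing on [0, ∞), so the HPD interval is anchored at 0: [0, q] with P(τ ≤ q) = 0.99.
q = −ln(1 − 0.99) / 1.38 = 4.6052 / 1.38 = 3.337.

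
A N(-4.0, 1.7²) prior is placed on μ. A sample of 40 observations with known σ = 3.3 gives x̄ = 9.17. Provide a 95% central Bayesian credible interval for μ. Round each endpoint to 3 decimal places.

Posterior precision = 1/1.7² + 40/3.3² = 0.3460 + 3.6731 = 4.0191, so posterior SD = 0.4988.
Posterior mean = (-4.0/1.7² + 40·9.17/3.3²) / 4.0191 = 8.0361.
Interval: 8.0361 ± 1.960 × 0.4988 → [7.058, 9.014].

[7.058, 9.014]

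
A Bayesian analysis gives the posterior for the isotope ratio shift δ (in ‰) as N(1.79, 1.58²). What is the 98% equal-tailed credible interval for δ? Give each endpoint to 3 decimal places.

The posterior is symmetric, so the 98% equal-tailed interval is δ = 1.79 ± z·1.58 with z = 2.326.
Half-width: 2.326 × 1.58 = 3.676.
1.79 − 3.676 = -1.886; 1.79 + 3.676 = 5.466.

[-1.886, 5.466]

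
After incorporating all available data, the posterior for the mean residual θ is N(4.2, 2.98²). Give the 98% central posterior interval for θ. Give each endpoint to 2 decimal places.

[-2.73, 11.13]

The posterior is symmetric, so the 98% equal-tailed interval is θ = 4.2 ± z·2.98 with z = 2.326.
Half-width: 2.326 × 2.98 = 6.93.
4.2 − 6.93 = -2.73; 4.2 + 6.93 = 11.13.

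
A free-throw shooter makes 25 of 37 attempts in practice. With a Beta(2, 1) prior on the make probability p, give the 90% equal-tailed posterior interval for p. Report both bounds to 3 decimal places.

Posterior: Beta(2+25, 1+12) = Beta(27, 13).
Equal-tailed 90% interval: the 0.05 and 0.95 quantiles of Beta(27, 13).
Posterior mean ≈ 0.675, SD ≈ 0.073; a Normal approximation gives roughly [0.555, 0.795].
Exact: F⁻¹(0.05) = 0.550; F⁻¹(0.95) = 0.790.

[0.550, 0.790]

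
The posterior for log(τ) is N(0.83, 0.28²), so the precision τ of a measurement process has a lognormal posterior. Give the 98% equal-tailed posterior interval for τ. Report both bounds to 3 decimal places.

On the log scale the 98% interval is 0.83 ± 2.326 × 0.28 = [0.1786, 1.4814].
Exponentiate: [e^0.1786, e^1.4814] = [1.196, 4.399].

[1.196, 4.399]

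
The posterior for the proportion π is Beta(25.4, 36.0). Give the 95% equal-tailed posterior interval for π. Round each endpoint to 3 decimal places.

[0.295, 0.538]

Posterior: Beta(25.4, 36.0).
Equal-tailed 95% interval: the 0.025 and 0.975 quantiles of Beta(25.4, 36.0).
Posterior mean ≈ 0.414, SD ≈ 0.062; a Normal approximation gives roughly [0.291, 0.536].
Exact: F⁻¹(0.025) = 0.295; F⁻¹(0.975) = 0.538.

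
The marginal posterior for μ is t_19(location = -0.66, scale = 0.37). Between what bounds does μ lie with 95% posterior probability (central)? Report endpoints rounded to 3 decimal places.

[-1.434, 0.114]

The t_19 distribution is symmetric; the 95% interval is -0.66 ± t·0.37 with t_{0.975,19} = 2.093.
Half-width: 2.093 × 0.37 = 0.774.
-0.66 − 0.774 = -1.434; -0.66 + 0.774 = 0.114.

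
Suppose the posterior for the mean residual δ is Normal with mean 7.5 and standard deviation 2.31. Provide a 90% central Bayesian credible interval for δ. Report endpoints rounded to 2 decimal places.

[3.70, 11.30]

The posterior is symmetric, so the 90% equal-tailed interval is δ = 7.5 ± z·2.31 with z = 1.645.
Half-width: 1.645 × 2.31 = 3.80.
7.5 − 3.80 = 3.70; 7.5 + 3.80 = 11.30.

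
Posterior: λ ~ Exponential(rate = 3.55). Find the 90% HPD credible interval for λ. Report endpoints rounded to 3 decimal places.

[0.000, 0.649]

The exponential density is strictly decreasing on [0, ∞), so the HPD interval is anchored at 0: [0, q] with P(λ ≤ q) = 0.90.
q = −ln(1 − 0.90) / 3.55 = 2.3026 / 3.55 = 0.649.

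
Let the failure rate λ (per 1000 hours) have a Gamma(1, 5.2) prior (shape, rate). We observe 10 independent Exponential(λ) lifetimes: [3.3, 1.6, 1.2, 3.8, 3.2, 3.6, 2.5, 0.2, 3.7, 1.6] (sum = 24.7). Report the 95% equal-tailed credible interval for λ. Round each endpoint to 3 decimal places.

Posterior: Gamma(1+10, 5.2+24.7) = Gamma(11, 29.9) (shape, rate).
Equal-tailed 95% interval: Gamma(11, 29.9) quantiles at 0.025 and 0.975.
Posterior mean ≈ 0.368, SD ≈ 0.111; a Normal approximation gives roughly [0.150, 0.585].
Exact: lower = 0.184; upper = 0.615.

[0.184, 0.615]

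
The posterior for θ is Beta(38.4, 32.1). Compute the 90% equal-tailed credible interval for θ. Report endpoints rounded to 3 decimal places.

Posterior: Beta(38.4, 32.1).
Equal-tailed 90% interval: the 0.05 and 0.95 quantiles of Beta(38.4, 32.1).
Posterior mean ≈ 0.545, SD ≈ 0.059; a Normal approximation gives roughly [0.448, 0.642].
Exact: F⁻¹(0.05) = 0.447; F⁻¹(0.95) = 0.641.

[0.447, 0.641]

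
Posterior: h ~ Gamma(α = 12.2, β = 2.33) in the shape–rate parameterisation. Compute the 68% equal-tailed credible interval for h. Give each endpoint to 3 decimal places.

[3.764, 6.705]

Posterior: Gamma(shape 12.2, rate 2.33).
Equal-tailed 68% interval: Gamma(12.2, 2.33) quantiles at 0.16 and 0.84.
Posterior mean ≈ 5.236, SD ≈ 1.499; a Normal approximation gives roughly [3.745, 6.727].
Exact: lower = 3.764; upper = 6.705.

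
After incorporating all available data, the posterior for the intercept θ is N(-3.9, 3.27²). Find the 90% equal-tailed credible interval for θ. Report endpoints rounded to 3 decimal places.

[-9.279, 1.479]

The posterior is symmetric, so the 90% equal-tailed interval is θ = -3.9 ± z·3.27 with z = 1.645.
Half-width: 1.645 × 3.27 = 5.379.
-3.9 − 5.379 = -9.279; -3.9 + 5.379 = 1.479.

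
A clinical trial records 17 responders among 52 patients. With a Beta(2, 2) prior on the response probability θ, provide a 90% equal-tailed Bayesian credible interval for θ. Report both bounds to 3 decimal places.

[0.239, 0.446]

Posterior: Beta(2+17, 2+35) = Beta(19, 37).
Equal-tailed 90% interval: the 0.05 and 0.95 quantiles of Beta(19, 37).
Posterior mean ≈ 0.339, SD ≈ 0.063; a Normal approximation gives roughly [0.236, 0.442].
Exact: F⁻¹(0.05) = 0.239; F⁻¹(0.95) = 0.446.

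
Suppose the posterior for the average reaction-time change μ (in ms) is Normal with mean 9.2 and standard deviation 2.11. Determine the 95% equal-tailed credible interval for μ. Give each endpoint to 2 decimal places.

[5.06, 13.34]

The posterior is symmetric, so the 95% equal-tailed interval is μ = 9.2 ± z·2.11 with z = 1.960.
Half-width: 1.960 × 2.11 = 4.14.
9.2 − 4.14 = 5.06; 9.2 + 4.14 = 13.34.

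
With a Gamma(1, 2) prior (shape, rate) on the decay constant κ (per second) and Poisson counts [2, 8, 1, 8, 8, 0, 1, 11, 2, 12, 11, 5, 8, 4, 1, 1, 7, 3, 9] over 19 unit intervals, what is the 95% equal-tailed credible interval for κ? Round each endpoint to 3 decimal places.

[4.003, 5.896]

Posterior: Gamma(1+102, 2+19) = Gamma(103, 21) (shape, rate).
Equal-tailed 95% interval: Gamma(103, 21) quantiles at 0.025 and 0.975.
Posterior mean ≈ 4.905, SD ≈ 0.483; a Normal approximation gives roughly [3.958, 5.852].
Exact: lower = 4.003; upper = 5.896.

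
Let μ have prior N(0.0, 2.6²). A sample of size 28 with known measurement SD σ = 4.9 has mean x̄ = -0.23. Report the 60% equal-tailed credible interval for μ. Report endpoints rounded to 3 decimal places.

[-0.938, 0.530]

Posterior precision = 1/2.6² + 28/4.9² = 0.1479 + 1.1662 = 1.3141, so posterior SD = 0.8723.
Posterior mean = (0.0/2.6² + 28·-0.23/4.9²) / 1.3141 = -0.2041.
Interval: -0.2041 ± 0.842 × 0.8723 → [-0.938, 0.530].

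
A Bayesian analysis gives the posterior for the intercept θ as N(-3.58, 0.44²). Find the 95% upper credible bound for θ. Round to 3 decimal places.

Need U with P(θ ≤ U) = 0.95: U = -3.58 + z_{0.05}·0.44.
z = 1.645; U = -3.58 + 1.645 × 0.44 = -2.856.

-2.856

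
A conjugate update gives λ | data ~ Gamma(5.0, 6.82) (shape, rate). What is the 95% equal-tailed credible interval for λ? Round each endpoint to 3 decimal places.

[0.238, 1.502]

Posterior: Gamma(shape 5.0, rate 6.82).
Equal-tailed 95% interval: Gamma(5.0, 6.82) quantiles at 0.025 and 0.975.
Posterior mean ≈ 0.733, SD ≈ 0.328; a Normal approximation gives roughly [0.091, 1.376].
Exact: lower = 0.238; upper = 1.502.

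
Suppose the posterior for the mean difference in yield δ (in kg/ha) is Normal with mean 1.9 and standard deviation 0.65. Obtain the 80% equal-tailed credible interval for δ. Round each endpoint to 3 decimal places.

[1.067, 2.733]

The posterior is symmetric, so the 80% equal-tailed interval is δ = 1.9 ± z·0.65 with z = 1.282.
Half-width: 1.282 × 0.65 = 0.833.
1.9 − 0.833 = 1.067; 1.9 + 0.833 = 2.733.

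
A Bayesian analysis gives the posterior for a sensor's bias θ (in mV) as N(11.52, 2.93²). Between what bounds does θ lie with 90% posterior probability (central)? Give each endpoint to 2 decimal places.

The posterior is symmetric, so the 90% equal-tailed interval is θ = 11.52 ± z·2.93 with z = 1.645.
Half-width: 1.645 × 2.93 = 4.82.
11.52 − 4.82 = 6.70; 11.52 + 4.82 = 16.34.

[6.70, 16.34]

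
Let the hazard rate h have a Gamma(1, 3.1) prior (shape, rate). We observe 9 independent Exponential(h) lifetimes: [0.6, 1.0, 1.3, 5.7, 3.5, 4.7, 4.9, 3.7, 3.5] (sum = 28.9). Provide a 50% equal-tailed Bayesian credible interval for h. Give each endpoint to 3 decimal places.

[0.241, 0.372]

Posterior: Gamma(1+9, 3.1+28.9) = Gamma(10, 32.0) (shape, rate).
Equal-tailed 50% interval: Gamma(10, 32.0) quantiles at 0.25 and 0.75.
Posterior mean ≈ 0.312, SD ≈ 0.099; a Normal approximation gives roughly [0.246, 0.379].
Exact: lower = 0.241; upper = 0.372.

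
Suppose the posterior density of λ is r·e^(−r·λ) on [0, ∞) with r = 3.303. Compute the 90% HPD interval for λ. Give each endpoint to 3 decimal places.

The exponential density is strictly decreasing on [0, ∞), so the HPD interval is anchored at 0: [0, q] with P(λ ≤ q) = 0.90.
q = −ln(1 − 0.90) / 3.303 = 2.3026 / 3.303 = 0.697.

[0.000, 0.697]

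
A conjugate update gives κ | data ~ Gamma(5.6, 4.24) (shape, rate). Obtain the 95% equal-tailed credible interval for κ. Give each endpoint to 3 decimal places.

[0.464, 2.619]

Posterior: Gamma(shape 5.6, rate 4.24).
Equal-tailed 95% interval: Gamma(5.6, 4.24) quantiles at 0.025 and 0.975.
Posterior mean ≈ 1.321, SD ≈ 0.558; a Normal approximation gives roughly [0.227, 2.415].
Exact: lower = 0.464; upper = 2.619.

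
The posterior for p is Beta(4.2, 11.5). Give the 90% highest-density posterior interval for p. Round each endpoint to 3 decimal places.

[0.090, 0.438]

The posterior is unimodal and skewed, so the HPD interval has equal density at both endpoints and is the shortest 90% interval.
Solving f(0.090) = f(0.438) with F(0.438) − F(0.090) = 0.90 gives [0.090, 0.438].
For comparison, the equal-tailed interval is [0.108, 0.462]; the HPD is narrower and shifted toward the mode.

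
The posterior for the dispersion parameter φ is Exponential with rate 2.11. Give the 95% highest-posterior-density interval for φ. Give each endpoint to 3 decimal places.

The exponential density is strictly decreasing on [0, ∞), so the HPD interval is anchored at 0: [0, q] with P(φ ≤ q) = 0.95.
q = −ln(1 − 0.95) / 2.11 = 2.9957 / 2.11 = 1.420.

[0.000, 1.420]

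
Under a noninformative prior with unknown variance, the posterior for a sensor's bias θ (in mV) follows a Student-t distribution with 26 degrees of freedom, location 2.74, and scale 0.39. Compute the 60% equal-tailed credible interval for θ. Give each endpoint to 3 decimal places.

[2.406, 3.074]

The t_26 distribution is symmetric; the 60% interval is 2.74 ± t·0.39 with t_{0.8,26} = 0.856.
Half-width: 0.856 × 0.39 = 0.334.
2.74 − 0.334 = 2.406; 2.74 + 0.334 = 3.074.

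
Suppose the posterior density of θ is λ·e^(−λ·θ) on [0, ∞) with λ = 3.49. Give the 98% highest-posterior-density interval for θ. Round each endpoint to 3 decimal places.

[0.000, 1.121]

The exponential density is strictly decreasing on [0, ∞), so the HPD interval is anchored at 0: [0, q] with P(θ ≤ q) = 0.98.
q = −ln(1 − 0.98) / 3.49 = 3.9120 / 3.49 = 1.121.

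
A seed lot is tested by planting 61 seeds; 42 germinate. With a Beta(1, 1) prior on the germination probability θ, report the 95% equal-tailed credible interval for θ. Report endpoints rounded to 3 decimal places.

Posterior: Beta(1+42, 1+19) = Beta(43, 20).
Equal-tailed 95% interval: the 0.025 and 0.975 quantiles of Beta(43, 20).
Posterior mean ≈ 0.683, SD ≈ 0.058; a Normal approximation gives roughly [0.568, 0.797].
Exact: F⁻¹(0.025) = 0.563; F⁻¹(0.975) = 0.791.

[0.563, 0.791]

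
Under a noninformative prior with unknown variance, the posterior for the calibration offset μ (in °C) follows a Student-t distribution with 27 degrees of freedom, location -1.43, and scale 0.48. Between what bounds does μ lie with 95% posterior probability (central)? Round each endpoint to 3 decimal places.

The t_27 distribution is symmetric; the 95% interval is -1.43 ± t·0.48 with t_{0.975,27} = 2.052.
Half-width: 2.052 × 0.48 = 0.985.
-1.43 − 0.985 = -2.415; -1.43 + 0.985 = -0.445.

[-2.415, -0.445]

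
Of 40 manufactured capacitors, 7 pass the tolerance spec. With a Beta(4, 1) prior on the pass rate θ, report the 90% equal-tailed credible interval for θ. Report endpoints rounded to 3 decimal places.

[0.147, 0.355]

Posterior: Beta(4+7, 1+33) = Beta(11, 34).
Equal-tailed 90% interval: the 0.05 and 0.95 quantiles of Beta(11, 34).
Posterior mean ≈ 0.244, SD ≈ 0.063; a Normal approximation gives roughly [0.140, 0.349].
Exact: F⁻¹(0.05) = 0.147; F⁻¹(0.95) = 0.355.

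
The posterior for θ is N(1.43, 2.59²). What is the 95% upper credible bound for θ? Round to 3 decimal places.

Need U with P(θ ≤ U) = 0.95: U = 1.43 + z_{0.05}·2.59.
z = 1.645; U = 1.43 + 1.645 × 2.59 = 5.690.

5.690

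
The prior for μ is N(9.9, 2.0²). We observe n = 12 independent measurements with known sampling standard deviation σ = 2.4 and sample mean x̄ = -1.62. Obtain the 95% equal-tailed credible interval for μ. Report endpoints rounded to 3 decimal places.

[-1.669, 0.897]

Posterior precision = 1/2.0² + 12/2.4² = 0.2500 + 2.0833 = 2.3333, so posterior SD = 0.6547.
Posterior mean = (9.9/2.0² + 12·-1.62/2.4²) / 2.3333 = -0.3857.
Interval: -0.3857 ± 1.960 × 0.6547 → [-1.669, 0.897].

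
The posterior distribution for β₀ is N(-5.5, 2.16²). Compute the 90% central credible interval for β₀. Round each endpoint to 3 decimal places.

The posterior is symmetric, so the 90% equal-tailed interval is β₀ = -5.5 ± z·2.16 with z = 1.645.
Half-width: 1.645 × 2.16 = 3.553.
-5.5 − 3.553 = -9.053; -5.5 + 3.553 = -1.947.

[-9.053, -1.947]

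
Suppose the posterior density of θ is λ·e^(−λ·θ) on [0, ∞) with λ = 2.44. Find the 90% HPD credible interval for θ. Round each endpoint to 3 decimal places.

[0.000, 0.944]

The exponential density is strictly decreasing on [0, ∞), so the HPD interval is anchored at 0: [0, q] with P(θ ≤ q) = 0.90.
q = −ln(1 − 0.90) / 2.44 = 2.3026 / 2.44 = 0.944.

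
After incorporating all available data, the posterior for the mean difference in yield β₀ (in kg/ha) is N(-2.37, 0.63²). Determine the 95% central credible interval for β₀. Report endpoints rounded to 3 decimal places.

[-3.605, -1.135]

The posterior is symmetric, so the 95% equal-tailed interval is β₀ = -2.37 ± z·0.63 with z = 1.960.
Half-width: 1.960 × 0.63 = 1.235.
-2.37 − 1.235 = -3.605; -2.37 + 1.235 = -1.135.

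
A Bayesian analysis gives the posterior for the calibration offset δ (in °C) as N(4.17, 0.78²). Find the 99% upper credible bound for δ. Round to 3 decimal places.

5.985

Need U with P(δ ≤ U) = 0.99: U = 4.17 + z_{0.01}·0.78.
z = 2.326; U = 4.17 + 2.326 × 0.78 = 5.985.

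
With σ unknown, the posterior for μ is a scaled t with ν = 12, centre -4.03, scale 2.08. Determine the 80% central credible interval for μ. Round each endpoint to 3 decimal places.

[-6.851, -1.209]

The t_12 distribution is symmetric; the 80% interval is -4.03 ± t·2.08 with t_{0.9,12} = 1.356.
Half-width: 1.356 × 2.08 = 2.821.
-4.03 − 2.821 = -6.851; -4.03 + 2.821 = -1.209.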